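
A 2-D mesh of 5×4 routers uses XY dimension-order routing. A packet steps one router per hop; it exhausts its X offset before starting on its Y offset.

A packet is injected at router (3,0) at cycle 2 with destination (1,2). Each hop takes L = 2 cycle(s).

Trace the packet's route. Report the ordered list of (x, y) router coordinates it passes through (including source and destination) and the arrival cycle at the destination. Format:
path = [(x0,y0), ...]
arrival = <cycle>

path = [(3,0), (2,0), (1,0), (1,1), (1,2)]
arrival = 10

t=2: at (3,0)
t=4: at (2,0) after W
t=6: at (1,0) after W
t=8: at (1,1) after N
t=10: at (1,2) after N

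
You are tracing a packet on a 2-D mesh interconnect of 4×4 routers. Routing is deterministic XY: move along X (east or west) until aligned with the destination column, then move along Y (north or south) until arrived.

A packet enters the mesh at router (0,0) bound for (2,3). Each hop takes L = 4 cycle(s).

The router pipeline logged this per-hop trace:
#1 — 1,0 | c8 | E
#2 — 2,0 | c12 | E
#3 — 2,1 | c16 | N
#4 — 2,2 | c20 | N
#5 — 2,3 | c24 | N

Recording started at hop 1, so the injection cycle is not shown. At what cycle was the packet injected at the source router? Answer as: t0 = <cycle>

t0 = 4

cyc[1] = 8 and cyc[k] = t0 + k·L for every k.
t0 = cyc[1] − L = 8 − 4 = 4.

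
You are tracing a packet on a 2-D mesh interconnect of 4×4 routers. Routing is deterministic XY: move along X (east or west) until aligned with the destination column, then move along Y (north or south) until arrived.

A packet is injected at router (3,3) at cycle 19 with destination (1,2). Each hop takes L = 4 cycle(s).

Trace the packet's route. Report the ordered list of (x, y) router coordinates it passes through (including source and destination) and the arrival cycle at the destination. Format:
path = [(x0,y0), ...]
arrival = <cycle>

path = [(3,3), (2,3), (1,3), (1,2)]
arrival = 31

src (3,3)  cyc=19
W→(2,3)  cyc=23
W→(1,3)  cyc=27
S→(1,2)  cyc=31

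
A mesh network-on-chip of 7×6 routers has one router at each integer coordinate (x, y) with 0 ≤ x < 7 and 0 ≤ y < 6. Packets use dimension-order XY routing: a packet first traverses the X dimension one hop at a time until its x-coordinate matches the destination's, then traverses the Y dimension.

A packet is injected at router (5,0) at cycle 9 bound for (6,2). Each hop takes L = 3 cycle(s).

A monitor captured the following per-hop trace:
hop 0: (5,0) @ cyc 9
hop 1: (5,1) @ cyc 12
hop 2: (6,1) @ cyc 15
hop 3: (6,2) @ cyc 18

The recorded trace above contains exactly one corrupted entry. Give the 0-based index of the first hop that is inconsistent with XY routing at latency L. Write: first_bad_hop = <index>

first_bad_hop = 1

hop 1: step (+0,+1), +3 cyc — BAD: Y-move but x=5≠6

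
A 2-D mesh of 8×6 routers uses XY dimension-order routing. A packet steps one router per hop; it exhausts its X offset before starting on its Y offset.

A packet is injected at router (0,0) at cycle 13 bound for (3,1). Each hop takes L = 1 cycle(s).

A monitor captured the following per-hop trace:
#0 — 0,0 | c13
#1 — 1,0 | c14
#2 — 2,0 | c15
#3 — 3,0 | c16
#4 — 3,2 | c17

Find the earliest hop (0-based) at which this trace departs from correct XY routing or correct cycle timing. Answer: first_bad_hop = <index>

first_bad_hop = 4

  1: Δx=+1 Δy=+0 Δt=1 [ok]
  2: Δx=+1 Δy=+0 Δt=1 [ok]
  3: Δx=+1 Δy=+0 Δt=1 [ok]
  4: Δx=+0 Δy=+2 Δt=1 [BAD: non-unit step]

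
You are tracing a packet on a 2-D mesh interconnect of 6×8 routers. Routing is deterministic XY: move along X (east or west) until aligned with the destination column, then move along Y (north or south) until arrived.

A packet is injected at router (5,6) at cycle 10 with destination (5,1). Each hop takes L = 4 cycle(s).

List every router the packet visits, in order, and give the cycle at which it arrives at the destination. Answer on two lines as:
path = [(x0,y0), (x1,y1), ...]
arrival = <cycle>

path = [(5,6), (5,5), (5,4), (5,3), (5,2), (5,1)]
arrival = 30

src (5,6)  cyc=10
S→(5,5)  cyc=14
S→(5,4)  cyc=18
S→(5,3)  cyc=22
S→(5,2)  cyc=26
S→(5,1)  cyc=30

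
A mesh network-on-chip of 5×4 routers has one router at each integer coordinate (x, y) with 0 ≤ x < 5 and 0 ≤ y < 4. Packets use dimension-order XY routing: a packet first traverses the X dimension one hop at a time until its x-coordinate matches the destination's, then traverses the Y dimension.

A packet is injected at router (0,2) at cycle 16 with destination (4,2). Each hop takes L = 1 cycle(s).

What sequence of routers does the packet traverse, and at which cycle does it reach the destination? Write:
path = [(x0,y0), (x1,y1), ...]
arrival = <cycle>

path = [(0,2), (1,2), (2,2), (3,2), (4,2)]
arrival = 20

  0. router=(0,2) cycle=16 (inject)
  1. router=(1,2) cycle=17 dir=E
  2. router=(2,2) cycle=18 dir=E
  3. router=(3,2) cycle=19 dir=E
  4. router=(4,2) cycle=20 dir=E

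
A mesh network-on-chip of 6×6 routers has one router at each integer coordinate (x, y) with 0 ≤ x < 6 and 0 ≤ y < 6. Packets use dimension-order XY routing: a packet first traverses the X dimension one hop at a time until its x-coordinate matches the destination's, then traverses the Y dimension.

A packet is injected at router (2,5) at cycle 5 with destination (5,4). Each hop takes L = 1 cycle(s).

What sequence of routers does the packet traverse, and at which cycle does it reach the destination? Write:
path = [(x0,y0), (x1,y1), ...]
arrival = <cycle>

#0 — 2,5 | c5
#1 — 3,5 | c6 | E
#2 — 4,5 | c7 | E
#3 — 5,5 | c8 | E
#4 — 5,4 | c9 | S

path = [(2,5), (3,5), (4,5), (5,5), (5,4)]
arrival = 9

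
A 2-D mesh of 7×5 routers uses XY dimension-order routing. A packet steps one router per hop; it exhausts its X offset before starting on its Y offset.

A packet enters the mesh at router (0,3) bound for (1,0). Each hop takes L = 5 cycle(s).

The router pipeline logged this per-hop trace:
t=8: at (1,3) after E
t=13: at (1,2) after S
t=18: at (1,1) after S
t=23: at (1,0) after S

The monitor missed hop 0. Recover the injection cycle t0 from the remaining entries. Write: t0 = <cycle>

t0 = 3

At hop 1 the cycle is 8; in general cyc_k = t0 + kL.
Subtract one hop: t0 = 8 − 5 = 3.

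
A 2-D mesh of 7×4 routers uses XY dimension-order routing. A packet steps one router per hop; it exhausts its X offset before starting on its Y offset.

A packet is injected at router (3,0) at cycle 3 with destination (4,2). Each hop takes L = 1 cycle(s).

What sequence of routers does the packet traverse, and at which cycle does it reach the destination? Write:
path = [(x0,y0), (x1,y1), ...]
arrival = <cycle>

path = [(3,0), (4,0), (4,1), (4,2)]
arrival = 6

t=3: at (3,0)
t=4: at (4,0) after E
t=5: at (4,1) after N
t=6: at (4,2) after N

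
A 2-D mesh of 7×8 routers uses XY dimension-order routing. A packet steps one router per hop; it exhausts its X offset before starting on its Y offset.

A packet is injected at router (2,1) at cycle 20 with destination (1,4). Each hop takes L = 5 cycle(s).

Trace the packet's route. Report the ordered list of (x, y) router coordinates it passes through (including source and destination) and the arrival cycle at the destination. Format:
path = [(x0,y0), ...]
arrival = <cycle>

[0] x=2 y=1 t=20
[1] x=1 y=1 t=25 →W
[2] x=1 y=2 t=30 →N
[3] x=1 y=3 t=35 →N
[4] x=1 y=4 t=40 →N

path = [(2,1), (1,1), (1,2), (1,3), (1,4)]
arrival = 40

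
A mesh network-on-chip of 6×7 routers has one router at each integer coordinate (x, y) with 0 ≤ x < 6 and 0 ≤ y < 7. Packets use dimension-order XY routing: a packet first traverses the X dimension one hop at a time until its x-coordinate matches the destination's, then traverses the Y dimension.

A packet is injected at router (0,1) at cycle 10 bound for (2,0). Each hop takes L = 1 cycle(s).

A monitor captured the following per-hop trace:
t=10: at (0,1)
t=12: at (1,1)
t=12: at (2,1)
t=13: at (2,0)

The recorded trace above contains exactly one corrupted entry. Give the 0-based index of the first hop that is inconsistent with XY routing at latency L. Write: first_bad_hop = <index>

hop 1: step (+1,+0), +2 cyc — BAD: Δcyc=2≠L

first_bad_hop = 1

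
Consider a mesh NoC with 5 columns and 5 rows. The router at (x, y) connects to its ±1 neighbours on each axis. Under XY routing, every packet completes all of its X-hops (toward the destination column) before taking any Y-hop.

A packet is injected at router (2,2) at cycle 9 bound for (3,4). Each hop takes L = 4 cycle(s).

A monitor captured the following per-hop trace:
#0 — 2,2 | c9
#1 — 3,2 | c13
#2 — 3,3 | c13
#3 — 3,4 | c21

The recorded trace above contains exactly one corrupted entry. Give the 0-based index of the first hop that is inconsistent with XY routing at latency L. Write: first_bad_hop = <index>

  1: Δx=+1 Δy=+0 Δt=4 [ok]
  2: Δx=+0 Δy=+1 Δt=0 [BAD: Δcyc=0≠L]

first_bad_hop = 2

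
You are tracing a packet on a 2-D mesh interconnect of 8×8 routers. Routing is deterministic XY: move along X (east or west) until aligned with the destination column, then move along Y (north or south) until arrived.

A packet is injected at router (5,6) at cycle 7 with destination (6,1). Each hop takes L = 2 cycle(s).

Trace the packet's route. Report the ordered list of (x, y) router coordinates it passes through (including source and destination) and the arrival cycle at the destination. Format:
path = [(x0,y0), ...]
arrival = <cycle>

  0. router=(5,6) cycle=7 (inject)
  1. router=(6,6) cycle=9 dir=E
  2. router=(6,5) cycle=11 dir=S
  3. router=(6,4) cycle=13 dir=S
  4. router=(6,3) cycle=15 dir=S
  5. router=(6,2) cycle=17 dir=S
  6. router=(6,1) cycle=19 dir=S

path = [(5,6), (6,6), (6,5), (6,4), (6,3), (6,2), (6,1)]
arrival = 19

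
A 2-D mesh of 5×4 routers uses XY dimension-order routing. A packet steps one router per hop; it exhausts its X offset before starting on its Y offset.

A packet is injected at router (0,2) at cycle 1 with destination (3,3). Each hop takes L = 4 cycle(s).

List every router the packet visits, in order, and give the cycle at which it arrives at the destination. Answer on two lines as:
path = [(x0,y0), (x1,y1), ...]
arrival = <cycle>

#0 — 0,2 | c1
#1 — 1,2 | c5 | E
#2 — 2,2 | c9 | E
#3 — 3,2 | c13 | E
#4 — 3,3 | c17 | N

path = [(0,2), (1,2), (2,2), (3,2), (3,3)]
arrival = 17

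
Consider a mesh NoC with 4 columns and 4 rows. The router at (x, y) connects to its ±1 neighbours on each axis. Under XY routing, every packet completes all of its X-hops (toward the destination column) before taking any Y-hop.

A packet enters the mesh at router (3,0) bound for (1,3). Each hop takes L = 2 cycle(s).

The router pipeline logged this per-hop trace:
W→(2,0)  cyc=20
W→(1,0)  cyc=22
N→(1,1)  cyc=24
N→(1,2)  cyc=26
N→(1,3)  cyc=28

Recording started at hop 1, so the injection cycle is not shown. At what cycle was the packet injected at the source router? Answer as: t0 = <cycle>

t0 = 18

The first recorded entry is hop 1 at cycle 20.
t0 = cyc[1] − L = 20 − 2 = 18.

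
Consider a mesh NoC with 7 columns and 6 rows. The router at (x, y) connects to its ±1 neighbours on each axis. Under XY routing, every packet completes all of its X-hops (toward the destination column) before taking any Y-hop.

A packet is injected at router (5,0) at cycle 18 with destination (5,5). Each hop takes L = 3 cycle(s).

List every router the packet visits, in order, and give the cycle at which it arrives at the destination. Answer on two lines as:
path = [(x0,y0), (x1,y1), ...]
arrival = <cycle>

src (5,0)  cyc=18
N→(5,1)  cyc=21
N→(5,2)  cyc=24
N→(5,3)  cyc=27
N→(5,4)  cyc=30
N→(5,5)  cyc=33

path = [(5,0), (5,1), (5,2), (5,3), (5,4), (5,5)]
arrival = 33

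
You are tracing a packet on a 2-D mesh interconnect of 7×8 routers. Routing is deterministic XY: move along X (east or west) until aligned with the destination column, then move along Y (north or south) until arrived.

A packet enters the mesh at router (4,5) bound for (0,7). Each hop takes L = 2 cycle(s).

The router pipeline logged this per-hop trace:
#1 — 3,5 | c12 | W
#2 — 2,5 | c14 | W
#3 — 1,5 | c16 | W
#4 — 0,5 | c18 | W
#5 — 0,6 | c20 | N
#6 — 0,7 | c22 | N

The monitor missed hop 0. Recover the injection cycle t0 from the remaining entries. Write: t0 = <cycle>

Hop 1 reached at cycle 12; hop k is at t0 + k·L.
So t0 = 12 − 1·2 = 10.

t0 = 10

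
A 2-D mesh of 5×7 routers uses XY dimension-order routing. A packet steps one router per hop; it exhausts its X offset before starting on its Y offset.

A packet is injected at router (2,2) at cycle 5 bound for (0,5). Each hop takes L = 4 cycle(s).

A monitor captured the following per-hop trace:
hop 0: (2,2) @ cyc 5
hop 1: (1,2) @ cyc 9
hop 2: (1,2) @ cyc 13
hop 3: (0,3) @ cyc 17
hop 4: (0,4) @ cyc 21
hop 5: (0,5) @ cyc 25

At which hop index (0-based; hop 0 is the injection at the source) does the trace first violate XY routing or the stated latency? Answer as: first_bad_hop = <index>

  1: Δx=-1 Δy=+0 Δt=4 [ok]
  2: Δx=+0 Δy=+0 Δt=4 [BAD: non-unit step]

first_bad_hop = 2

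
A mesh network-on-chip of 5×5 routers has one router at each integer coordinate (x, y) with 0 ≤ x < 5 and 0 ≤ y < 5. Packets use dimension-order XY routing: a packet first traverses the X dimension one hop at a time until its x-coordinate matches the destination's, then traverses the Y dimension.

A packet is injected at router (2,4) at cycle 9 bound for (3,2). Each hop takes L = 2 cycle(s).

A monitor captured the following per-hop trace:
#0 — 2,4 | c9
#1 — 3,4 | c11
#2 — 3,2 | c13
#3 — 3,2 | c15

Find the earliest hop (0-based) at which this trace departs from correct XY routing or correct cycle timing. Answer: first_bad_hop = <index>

first_bad_hop = 2

  1: Δx=+1 Δy=+0 Δt=2 [ok]
  2: Δx=+0 Δy=-2 Δt=2 [BAD: non-unit step]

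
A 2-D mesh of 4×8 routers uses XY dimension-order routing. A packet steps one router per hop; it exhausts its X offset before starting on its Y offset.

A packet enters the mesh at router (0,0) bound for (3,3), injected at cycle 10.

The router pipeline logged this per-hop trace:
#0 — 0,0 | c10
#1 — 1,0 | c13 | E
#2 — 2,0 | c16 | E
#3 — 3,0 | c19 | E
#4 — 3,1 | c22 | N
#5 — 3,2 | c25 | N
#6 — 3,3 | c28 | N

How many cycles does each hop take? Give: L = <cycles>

Between hops 0 and 1 the cycle counter advances 13 − 10 = 3.
One hop costs L cycles, so L = 3.

L = 3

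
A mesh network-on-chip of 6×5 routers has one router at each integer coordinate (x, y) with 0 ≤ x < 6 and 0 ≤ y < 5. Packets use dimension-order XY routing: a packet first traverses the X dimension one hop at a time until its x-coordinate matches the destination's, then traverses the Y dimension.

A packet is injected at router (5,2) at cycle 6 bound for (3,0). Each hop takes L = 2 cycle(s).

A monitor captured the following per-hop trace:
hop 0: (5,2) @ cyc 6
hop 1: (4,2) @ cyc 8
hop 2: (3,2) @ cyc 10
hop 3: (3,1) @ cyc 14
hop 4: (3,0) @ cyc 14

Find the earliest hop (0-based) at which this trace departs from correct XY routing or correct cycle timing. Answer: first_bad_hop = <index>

first_bad_hop = 3

  1: Δx=-1 Δy=+0 Δt=2 [ok]
  2: Δx=-1 Δy=+0 Δt=2 [ok]
  3: Δx=+0 Δy=-1 Δt=4 [BAD: Δcyc=4≠L]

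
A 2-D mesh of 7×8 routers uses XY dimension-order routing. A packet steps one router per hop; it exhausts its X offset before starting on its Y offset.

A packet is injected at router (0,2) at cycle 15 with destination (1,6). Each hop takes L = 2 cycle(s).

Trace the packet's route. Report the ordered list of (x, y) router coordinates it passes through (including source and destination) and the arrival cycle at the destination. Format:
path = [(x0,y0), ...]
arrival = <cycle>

path = [(0,2), (1,2), (1,3), (1,4), (1,5), (1,6)]
arrival = 25

  0. router=(0,2) cycle=15 (inject)
  1. router=(1,2) cycle=17 dir=E
  2. router=(1,3) cycle=19 dir=N
  3. router=(1,4) cycle=21 dir=N
  4. router=(1,5) cycle=23 dir=N
  5. router=(1,6) cycle=25 dir=N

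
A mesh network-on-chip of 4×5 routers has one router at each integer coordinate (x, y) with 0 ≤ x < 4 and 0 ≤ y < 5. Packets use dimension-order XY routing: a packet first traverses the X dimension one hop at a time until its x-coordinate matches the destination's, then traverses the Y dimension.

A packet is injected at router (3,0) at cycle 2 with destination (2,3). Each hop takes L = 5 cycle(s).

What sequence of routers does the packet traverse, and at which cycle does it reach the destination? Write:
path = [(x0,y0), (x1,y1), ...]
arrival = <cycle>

path = [(3,0), (2,0), (2,1), (2,2), (2,3)]
arrival = 22

src (3,0)  cyc=2
W→(2,0)  cyc=7
N→(2,1)  cyc=12
N→(2,2)  cyc=17
N→(2,3)  cyc=22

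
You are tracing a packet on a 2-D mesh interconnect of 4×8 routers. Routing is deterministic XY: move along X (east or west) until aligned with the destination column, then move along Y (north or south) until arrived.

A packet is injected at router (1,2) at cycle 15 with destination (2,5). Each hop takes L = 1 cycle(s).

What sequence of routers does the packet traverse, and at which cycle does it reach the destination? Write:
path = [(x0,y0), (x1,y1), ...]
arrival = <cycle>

t=15: at (1,2)
t=16: at (2,2) after E
t=17: at (2,3) after N
t=18: at (2,4) after N
t=19: at (2,5) after N

path = [(1,2), (2,2), (2,3), (2,4), (2,5)]
arrival = 19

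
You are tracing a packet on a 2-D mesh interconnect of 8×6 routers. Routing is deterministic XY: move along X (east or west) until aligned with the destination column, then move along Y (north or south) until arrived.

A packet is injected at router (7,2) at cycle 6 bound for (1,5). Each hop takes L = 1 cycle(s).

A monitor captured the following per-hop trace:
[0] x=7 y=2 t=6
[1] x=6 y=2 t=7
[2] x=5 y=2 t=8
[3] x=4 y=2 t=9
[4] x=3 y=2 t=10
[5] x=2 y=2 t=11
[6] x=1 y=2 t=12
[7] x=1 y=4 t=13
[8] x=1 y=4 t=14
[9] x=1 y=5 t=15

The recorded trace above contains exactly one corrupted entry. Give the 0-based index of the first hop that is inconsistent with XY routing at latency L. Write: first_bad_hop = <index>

first_bad_hop = 7

[1] (-1,+0) / 1c ⇒ ok
[2] (-1,+0) / 1c ⇒ ok
[3] (-1,+0) / 1c ⇒ ok
[4] (-1,+0) / 1c ⇒ ok
[5] (-1,+0) / 1c ⇒ ok
[6] (-1,+0) / 1c ⇒ ok
[7] (+0,+2) / 1c ⇒ BAD: non-unit step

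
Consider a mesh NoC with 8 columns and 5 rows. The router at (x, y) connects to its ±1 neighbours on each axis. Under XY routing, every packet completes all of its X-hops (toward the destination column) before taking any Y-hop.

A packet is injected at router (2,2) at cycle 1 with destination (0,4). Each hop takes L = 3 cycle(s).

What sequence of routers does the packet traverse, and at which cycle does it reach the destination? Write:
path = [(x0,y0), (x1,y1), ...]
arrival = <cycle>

src (2,2)  cyc=1
W→(1,2)  cyc=4
W→(0,2)  cyc=7
N→(0,3)  cyc=10
N→(0,4)  cyc=13

path = [(2,2), (1,2), (0,2), (0,3), (0,4)]
arrival = 13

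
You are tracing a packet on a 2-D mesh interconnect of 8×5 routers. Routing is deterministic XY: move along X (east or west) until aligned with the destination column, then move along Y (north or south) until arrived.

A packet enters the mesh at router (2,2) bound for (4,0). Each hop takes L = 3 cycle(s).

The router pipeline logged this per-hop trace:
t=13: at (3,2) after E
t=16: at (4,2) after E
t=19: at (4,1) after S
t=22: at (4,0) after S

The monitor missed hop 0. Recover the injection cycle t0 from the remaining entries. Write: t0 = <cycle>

t0 = 10

The first recorded entry is hop 1 at cycle 13.
Subtract one hop: t0 = 13 − 3 = 10.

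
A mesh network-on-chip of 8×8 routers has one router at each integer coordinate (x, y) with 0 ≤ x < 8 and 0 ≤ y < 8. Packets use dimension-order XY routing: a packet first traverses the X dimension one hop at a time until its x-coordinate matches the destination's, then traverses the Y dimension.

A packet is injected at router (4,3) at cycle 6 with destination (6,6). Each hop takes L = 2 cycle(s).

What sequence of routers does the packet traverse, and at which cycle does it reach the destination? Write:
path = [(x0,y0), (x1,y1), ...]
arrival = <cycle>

src (4,3)  cyc=6
E→(5,3)  cyc=8
E→(6,3)  cyc=10
N→(6,4)  cyc=12
N→(6,5)  cyc=14
N→(6,6)  cyc=16

path = [(4,3), (5,3), (6,3), (6,4), (6,5), (6,6)]
arrival = 16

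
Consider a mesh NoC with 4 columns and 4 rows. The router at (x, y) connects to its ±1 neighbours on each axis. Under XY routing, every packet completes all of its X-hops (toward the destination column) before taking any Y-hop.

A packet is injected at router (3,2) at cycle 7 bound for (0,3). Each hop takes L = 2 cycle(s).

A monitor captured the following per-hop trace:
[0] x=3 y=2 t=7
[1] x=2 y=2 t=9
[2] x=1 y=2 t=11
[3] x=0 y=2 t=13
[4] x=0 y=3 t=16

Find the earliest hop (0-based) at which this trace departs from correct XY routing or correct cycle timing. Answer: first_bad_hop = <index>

check 1→ d=(-1,0) cyc+2: ok
check 2→ d=(-1,0) cyc+2: ok
check 3→ d=(-1,0) cyc+2: ok
check 4→ d=(0,1) cyc+3: BAD: Δcyc=3≠L

first_bad_hop = 4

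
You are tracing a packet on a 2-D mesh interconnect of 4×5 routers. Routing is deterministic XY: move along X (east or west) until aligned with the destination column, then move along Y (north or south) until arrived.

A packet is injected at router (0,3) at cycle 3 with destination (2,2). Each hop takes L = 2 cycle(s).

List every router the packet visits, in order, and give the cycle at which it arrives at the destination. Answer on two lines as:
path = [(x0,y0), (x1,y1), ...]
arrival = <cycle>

t=3: at (0,3)
t=5: at (1,3) after E
t=7: at (2,3) after E
t=9: at (2,2) after S

path = [(0,3), (1,3), (2,3), (2,2)]
arrival = 9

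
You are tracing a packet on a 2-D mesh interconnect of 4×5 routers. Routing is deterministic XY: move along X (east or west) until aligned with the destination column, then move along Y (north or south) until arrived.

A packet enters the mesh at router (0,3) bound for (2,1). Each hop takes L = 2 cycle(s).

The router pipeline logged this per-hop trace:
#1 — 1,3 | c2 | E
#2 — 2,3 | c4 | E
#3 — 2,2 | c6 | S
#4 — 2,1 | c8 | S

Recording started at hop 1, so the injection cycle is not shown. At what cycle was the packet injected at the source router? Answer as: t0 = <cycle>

cyc[1] = 2 and cyc[k] = t0 + k·L for every k.
Subtract one hop: t0 = 2 − 2 = 0.

t0 = 0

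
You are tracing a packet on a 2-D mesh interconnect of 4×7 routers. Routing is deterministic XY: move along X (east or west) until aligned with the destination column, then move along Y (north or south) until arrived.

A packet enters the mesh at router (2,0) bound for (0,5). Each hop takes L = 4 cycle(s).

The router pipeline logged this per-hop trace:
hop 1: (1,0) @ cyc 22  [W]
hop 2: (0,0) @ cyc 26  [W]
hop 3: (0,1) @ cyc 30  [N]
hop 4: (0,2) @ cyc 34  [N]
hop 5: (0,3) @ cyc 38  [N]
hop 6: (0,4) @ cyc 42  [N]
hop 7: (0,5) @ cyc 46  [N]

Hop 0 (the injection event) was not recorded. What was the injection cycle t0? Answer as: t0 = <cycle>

t0 = 18

At hop 1 the cycle is 22; in general cyc_k = t0 + kL.
t0 = cyc[1] − L = 22 − 4 = 18.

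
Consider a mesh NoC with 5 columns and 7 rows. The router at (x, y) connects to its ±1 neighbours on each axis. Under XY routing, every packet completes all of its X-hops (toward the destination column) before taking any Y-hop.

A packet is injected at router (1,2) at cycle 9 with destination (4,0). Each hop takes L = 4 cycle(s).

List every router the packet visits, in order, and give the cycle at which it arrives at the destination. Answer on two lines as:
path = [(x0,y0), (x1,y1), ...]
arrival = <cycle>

path = [(1,2), (2,2), (3,2), (4,2), (4,1), (4,0)]
arrival = 29

  0. router=(1,2) cycle=9 (inject)
  1. router=(2,2) cycle=13 dir=E
  2. router=(3,2) cycle=17 dir=E
  3. router=(4,2) cycle=21 dir=E
  4. router=(4,1) cycle=25 dir=S
  5. router=(4,0) cycle=29 dir=S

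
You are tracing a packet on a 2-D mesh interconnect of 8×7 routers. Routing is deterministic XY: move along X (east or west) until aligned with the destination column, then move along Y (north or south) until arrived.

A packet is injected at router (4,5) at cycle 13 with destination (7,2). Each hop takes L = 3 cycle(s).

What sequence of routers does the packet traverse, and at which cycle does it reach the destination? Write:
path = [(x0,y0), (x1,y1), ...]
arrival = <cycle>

path = [(4,5), (5,5), (6,5), (7,5), (7,4), (7,3), (7,2)]
arrival = 31

  0. router=(4,5) cycle=13 (inject)
  1. router=(5,5) cycle=16 dir=E
  2. router=(6,5) cycle=19 dir=E
  3. router=(7,5) cycle=22 dir=E
  4. router=(7,4) cycle=25 dir=S
  5. router=(7,3) cycle=28 dir=S
  6. router=(7,2) cycle=31 dir=S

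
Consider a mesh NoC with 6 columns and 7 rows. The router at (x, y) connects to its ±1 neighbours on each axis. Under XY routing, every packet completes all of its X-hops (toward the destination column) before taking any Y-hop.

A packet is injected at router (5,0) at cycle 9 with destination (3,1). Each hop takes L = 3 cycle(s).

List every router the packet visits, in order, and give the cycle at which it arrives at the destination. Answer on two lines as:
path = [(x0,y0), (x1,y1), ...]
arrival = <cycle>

  0. router=(5,0) cycle=9 (inject)
  1. router=(4,0) cycle=12 dir=W
  2. router=(3,0) cycle=15 dir=W
  3. router=(3,1) cycle=18 dir=N

path = [(5,0), (4,0), (3,0), (3,1)]
arrival = 18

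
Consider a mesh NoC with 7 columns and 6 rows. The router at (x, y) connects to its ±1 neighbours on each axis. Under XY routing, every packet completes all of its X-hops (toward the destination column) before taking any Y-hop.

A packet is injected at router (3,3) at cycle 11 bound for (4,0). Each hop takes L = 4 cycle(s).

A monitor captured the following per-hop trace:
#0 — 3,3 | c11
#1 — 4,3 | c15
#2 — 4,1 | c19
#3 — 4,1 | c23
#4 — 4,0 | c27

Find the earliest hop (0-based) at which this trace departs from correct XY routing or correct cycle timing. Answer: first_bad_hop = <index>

[1] (+1,+0) / 4c ⇒ ok
[2] (+0,-2) / 4c ⇒ BAD: non-unit step

first_bad_hop = 2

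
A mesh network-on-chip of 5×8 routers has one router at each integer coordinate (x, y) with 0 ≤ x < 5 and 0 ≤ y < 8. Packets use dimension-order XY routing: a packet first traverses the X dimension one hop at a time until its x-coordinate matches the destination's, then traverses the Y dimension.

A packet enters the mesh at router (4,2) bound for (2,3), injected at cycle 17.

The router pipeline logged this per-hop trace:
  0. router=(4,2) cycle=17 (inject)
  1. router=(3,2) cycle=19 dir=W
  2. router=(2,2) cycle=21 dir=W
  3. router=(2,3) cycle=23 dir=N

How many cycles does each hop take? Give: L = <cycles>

From hop 0 (17) to hop 1 (19): +2 cycles.
Per-hop latency L = Δcyc = 2.

L = 2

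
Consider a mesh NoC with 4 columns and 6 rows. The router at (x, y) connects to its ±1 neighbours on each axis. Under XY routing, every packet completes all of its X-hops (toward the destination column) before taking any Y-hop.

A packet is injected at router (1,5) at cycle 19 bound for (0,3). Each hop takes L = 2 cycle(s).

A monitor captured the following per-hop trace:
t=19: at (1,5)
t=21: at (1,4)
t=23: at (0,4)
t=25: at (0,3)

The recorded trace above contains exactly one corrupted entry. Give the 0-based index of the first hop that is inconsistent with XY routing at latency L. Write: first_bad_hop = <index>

first_bad_hop = 1

[1] (+0,-1) / 2c ⇒ BAD: Y-move but x=1≠0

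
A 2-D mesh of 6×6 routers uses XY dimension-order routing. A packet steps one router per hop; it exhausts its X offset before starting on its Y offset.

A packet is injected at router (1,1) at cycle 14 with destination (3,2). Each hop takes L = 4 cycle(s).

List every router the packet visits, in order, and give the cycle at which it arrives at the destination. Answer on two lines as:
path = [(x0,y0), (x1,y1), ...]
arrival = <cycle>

t=14: at (1,1)
t=18: at (2,1) after E
t=22: at (3,1) after E
t=26: at (3,2) after N

path = [(1,1), (2,1), (3,1), (3,2)]
arrival = 26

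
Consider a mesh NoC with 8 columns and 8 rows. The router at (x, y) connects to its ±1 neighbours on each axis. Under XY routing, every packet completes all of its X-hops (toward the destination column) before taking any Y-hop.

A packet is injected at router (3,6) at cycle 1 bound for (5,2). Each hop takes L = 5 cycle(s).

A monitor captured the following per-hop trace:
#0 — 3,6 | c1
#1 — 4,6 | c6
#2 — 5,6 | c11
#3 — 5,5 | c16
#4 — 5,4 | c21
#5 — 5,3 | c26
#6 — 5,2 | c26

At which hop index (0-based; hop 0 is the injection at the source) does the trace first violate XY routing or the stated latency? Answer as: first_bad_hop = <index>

check 1→ d=(1,0) cyc+5: ok
check 2→ d=(1,0) cyc+5: ok
check 3→ d=(0,-1) cyc+5: ok
check 4→ d=(0,-1) cyc+5: ok
check 5→ d=(0,-1) cyc+5: ok
check 6→ d=(0,-1) cyc+0: BAD: Δcyc=0≠L

first_bad_hop = 6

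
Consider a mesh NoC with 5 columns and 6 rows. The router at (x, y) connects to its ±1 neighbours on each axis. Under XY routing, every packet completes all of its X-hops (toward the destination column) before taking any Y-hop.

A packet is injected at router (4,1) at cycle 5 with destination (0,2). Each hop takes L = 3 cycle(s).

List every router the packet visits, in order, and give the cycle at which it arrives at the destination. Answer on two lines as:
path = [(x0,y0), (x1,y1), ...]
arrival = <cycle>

  0. router=(4,1) cycle=5 (inject)
  1. router=(3,1) cycle=8 dir=W
  2. router=(2,1) cycle=11 dir=W
  3. router=(1,1) cycle=14 dir=W
  4. router=(0,1) cycle=17 dir=W
  5. router=(0,2) cycle=20 dir=N

path = [(4,1), (3,1), (2,1), (1,1), (0,1), (0,2)]
arrival = 20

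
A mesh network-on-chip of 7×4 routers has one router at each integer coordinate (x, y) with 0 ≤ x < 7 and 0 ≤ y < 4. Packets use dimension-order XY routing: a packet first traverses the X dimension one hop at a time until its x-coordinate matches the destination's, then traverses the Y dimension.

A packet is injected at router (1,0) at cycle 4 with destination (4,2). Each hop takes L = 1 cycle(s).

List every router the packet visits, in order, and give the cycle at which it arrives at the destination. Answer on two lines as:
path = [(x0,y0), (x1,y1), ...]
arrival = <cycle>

path = [(1,0), (2,0), (3,0), (4,0), (4,1), (4,2)]
arrival = 9

hop 0: (1,0) @ cyc 4
hop 1: (2,0) @ cyc 5  [E]
hop 2: (3,0) @ cyc 6  [E]
hop 3: (4,0) @ cyc 7  [E]
hop 4: (4,1) @ cyc 8  [N]
hop 5: (4,2) @ cyc 9  [N]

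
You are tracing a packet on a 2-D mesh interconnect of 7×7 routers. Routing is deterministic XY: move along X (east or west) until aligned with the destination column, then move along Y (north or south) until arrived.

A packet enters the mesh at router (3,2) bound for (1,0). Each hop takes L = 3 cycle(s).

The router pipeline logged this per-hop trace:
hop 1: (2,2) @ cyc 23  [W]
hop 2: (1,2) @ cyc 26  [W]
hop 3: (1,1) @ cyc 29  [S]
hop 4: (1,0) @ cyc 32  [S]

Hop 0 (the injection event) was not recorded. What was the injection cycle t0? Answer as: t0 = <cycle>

At hop 1 the cycle is 23; in general cyc_k = t0 + kL.
Subtract one hop: t0 = 23 − 3 = 20.

t0 = 20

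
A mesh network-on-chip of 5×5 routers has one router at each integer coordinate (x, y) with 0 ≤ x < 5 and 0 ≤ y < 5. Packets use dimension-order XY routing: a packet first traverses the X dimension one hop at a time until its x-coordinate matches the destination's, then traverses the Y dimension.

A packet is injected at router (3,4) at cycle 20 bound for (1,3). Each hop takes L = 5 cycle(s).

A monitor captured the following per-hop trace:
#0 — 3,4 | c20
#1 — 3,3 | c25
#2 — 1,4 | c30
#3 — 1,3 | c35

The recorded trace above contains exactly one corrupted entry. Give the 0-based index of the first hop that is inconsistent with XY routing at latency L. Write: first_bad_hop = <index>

first_bad_hop = 1

[1] (+0,-1) / 5c ⇒ BAD: Y-move but x=3≠1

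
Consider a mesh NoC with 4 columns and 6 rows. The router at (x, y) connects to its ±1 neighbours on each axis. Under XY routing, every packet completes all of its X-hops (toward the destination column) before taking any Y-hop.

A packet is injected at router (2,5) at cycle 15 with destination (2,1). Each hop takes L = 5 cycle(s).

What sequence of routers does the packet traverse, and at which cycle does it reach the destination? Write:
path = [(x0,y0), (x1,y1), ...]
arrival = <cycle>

path = [(2,5), (2,4), (2,3), (2,2), (2,1)]
arrival = 35

[0] x=2 y=5 t=15
[1] x=2 y=4 t=20 →S
[2] x=2 y=3 t=25 →S
[3] x=2 y=2 t=30 →S
[4] x=2 y=1 t=35 →S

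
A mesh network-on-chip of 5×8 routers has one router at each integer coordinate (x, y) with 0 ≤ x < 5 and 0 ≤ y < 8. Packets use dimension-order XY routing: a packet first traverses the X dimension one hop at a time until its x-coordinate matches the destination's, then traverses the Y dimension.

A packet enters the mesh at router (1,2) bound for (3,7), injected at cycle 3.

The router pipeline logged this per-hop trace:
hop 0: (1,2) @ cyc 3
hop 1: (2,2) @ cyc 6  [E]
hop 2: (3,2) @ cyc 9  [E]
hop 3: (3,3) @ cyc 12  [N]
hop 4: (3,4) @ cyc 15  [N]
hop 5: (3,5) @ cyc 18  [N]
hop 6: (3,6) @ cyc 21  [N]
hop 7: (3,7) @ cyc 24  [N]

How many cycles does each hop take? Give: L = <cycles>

cyc[1] − cyc[0] = 6 − 3 = 3.
Each hop adds L, hence L = 3.

L = 3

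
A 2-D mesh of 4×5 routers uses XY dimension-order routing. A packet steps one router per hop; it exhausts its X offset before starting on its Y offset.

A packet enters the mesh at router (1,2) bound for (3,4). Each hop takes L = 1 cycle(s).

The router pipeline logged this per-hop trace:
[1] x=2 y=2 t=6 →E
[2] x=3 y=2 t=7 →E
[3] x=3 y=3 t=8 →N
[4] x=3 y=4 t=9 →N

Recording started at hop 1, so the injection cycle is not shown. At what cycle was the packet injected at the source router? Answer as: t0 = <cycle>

At hop 1 the cycle is 6; in general cyc_k = t0 + kL.
Subtract one hop: t0 = 6 − 1 = 5.

t0 = 5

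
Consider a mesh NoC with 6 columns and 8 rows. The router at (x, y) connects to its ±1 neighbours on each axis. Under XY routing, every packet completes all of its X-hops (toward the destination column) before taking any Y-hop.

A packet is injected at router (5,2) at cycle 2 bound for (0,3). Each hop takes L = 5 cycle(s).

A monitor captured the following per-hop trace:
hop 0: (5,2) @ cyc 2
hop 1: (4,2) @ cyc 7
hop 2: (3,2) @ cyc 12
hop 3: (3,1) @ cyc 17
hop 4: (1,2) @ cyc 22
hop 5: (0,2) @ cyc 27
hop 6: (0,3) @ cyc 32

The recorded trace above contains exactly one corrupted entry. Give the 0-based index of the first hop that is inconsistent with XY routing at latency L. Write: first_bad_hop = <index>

  1: Δx=-1 Δy=+0 Δt=5 [ok]
  2: Δx=-1 Δy=+0 Δt=5 [ok]
  3: Δx=+0 Δy=-1 Δt=5 [BAD: Y-move but x=3≠0]

first_bad_hop = 3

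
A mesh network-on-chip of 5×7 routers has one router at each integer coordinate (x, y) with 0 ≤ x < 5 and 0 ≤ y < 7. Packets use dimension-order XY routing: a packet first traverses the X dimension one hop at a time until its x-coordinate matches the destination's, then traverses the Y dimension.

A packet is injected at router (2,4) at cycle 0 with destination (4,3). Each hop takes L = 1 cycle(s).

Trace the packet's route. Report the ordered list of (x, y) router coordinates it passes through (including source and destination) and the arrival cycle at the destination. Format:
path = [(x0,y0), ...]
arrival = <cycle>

path = [(2,4), (3,4), (4,4), (4,3)]
arrival = 3

  0. router=(2,4) cycle=0 (inject)
  1. router=(3,4) cycle=1 dir=E
  2. router=(4,4) cycle=2 dir=E
  3. router=(4,3) cycle=3 dir=S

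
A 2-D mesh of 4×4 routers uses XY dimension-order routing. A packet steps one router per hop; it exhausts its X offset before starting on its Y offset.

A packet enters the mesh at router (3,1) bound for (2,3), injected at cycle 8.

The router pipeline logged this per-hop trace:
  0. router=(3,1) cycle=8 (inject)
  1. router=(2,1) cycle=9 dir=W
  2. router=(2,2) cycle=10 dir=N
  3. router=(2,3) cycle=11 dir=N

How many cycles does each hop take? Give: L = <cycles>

L = 1

From hop 0 (8) to hop 1 (9): +1 cycles.
Each hop adds L, hence L = 1.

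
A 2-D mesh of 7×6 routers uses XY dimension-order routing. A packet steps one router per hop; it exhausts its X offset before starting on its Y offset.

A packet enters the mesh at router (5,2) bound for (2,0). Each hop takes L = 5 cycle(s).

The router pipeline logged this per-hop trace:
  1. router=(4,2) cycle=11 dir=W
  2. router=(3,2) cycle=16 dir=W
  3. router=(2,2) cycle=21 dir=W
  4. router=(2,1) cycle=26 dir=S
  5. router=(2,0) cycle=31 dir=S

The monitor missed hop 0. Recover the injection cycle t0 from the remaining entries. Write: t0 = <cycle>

t0 = 6

At hop 1 the cycle is 11; in general cyc_k = t0 + kL.
Subtract one hop: t0 = 11 − 5 = 6.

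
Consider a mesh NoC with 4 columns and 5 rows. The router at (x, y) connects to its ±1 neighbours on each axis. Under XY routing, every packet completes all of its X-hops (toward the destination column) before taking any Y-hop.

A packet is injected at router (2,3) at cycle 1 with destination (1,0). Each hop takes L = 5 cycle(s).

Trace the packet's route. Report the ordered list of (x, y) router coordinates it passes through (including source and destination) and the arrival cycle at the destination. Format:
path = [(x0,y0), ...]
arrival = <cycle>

path = [(2,3), (1,3), (1,2), (1,1), (1,0)]
arrival = 21

hop 0: (2,3) @ cyc 1
hop 1: (1,3) @ cyc 6  [W]
hop 2: (1,2) @ cyc 11  [S]
hop 3: (1,1) @ cyc 16  [S]
hop 4: (1,0) @ cyc 21  [S]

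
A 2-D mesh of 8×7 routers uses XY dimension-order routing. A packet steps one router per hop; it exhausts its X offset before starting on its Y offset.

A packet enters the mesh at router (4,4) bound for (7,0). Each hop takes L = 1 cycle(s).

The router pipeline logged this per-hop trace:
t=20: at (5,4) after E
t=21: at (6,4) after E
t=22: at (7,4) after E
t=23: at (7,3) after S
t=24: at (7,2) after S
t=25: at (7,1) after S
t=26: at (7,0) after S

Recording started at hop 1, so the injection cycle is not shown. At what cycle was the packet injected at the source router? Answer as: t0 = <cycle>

The first recorded entry is hop 1 at cycle 20.
Therefore t0 = 20 − L = 19.

t0 = 19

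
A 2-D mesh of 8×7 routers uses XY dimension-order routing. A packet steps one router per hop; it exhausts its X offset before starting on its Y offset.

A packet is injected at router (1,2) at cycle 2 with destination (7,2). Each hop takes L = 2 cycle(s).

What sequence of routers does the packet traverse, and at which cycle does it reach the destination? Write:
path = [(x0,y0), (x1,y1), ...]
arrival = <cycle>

path = [(1,2), (2,2), (3,2), (4,2), (5,2), (6,2), (7,2)]
arrival = 14

src (1,2)  cyc=2
E→(2,2)  cyc=4
E→(3,2)  cyc=6
E→(4,2)  cyc=8
E→(5,2)  cyc=10
E→(6,2)  cyc=12
E→(7,2)  cyc=14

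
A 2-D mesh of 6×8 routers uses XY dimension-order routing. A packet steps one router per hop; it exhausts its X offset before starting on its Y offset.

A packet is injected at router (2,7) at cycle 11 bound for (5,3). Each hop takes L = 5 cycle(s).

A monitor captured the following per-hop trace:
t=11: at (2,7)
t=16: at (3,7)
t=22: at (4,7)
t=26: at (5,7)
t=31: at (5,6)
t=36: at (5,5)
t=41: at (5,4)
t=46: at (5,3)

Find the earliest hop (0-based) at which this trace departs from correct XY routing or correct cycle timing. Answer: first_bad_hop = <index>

first_bad_hop = 2

hop 1: step (+1,+0), +5 cyc — ok
hop 2: step (+1,+0), +6 cyc — BAD: Δcyc=6≠L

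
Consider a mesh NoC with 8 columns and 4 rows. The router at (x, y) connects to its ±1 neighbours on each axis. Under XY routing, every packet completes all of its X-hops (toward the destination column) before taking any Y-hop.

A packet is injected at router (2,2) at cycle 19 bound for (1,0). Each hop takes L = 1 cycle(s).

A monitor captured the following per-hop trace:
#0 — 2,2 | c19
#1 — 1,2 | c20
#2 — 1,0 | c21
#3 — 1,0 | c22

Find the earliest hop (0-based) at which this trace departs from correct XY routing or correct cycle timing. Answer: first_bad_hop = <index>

check 1→ d=(-1,0) cyc+1: ok
check 2→ d=(0,-2) cyc+1: BAD: non-unit step

first_bad_hop = 2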